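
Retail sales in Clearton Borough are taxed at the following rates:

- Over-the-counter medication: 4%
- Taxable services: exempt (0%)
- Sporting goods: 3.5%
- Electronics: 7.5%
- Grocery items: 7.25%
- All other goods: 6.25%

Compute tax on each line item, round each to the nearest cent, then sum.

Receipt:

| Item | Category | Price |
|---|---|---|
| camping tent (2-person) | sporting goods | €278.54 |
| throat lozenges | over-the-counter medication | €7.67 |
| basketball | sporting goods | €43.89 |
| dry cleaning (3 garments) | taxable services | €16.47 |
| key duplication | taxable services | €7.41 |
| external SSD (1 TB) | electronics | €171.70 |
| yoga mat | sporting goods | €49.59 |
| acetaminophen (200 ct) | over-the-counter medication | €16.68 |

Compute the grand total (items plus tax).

€618.84

Camping tent (2-person) €278.54: sporting goods → 3.5% → €9.75
Throat lozenges €7.67: over-the-counter medication → 4% → €0.31
Basketball €43.89: sporting goods → 3.5% → €1.54
Dry cleaning (3 garments) €16.47: taxable services → 0% → €0.00
Key duplication €7.41: taxable services → 0% → €0.00
External SSD (1 TB) €171.70: electronics → 7.5% → €12.88
Yoga mat €49.59: sporting goods → 3.5% → €1.74
Acetaminophen (200 ct) €16.68: over-the-counter medication → 4% → €0.67
Subtotal = €591.95; tax = €26.89; total due = €618.84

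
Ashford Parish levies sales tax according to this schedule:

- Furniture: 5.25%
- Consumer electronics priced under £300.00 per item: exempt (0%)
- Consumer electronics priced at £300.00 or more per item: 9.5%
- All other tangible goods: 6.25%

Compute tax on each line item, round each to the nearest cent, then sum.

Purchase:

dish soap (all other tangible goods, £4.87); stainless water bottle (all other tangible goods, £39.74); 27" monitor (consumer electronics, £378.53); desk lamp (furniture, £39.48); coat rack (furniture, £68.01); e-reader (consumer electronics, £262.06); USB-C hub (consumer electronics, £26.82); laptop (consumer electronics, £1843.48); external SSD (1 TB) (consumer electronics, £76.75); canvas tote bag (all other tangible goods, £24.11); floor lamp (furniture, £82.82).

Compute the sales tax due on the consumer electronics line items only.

£211.09

27" monitor £378.53: consumer electronics, £300.00 or more → 9.5% → £35.96
E-reader £262.06: consumer electronics, under £300.00 → 0% → £0.00
USB-C hub £26.82: consumer electronics, under £300.00 → 0% → £0.00
Laptop £1843.48: consumer electronics, £300.00 or more → 9.5% → £175.13
External SSD (1 TB) £76.75: consumer electronics, under £300.00 → 0% → £0.00
Tax on consumer electronics = £35.96 + £0.00 + £0.00 + £175.13 + £0.00 = £211.09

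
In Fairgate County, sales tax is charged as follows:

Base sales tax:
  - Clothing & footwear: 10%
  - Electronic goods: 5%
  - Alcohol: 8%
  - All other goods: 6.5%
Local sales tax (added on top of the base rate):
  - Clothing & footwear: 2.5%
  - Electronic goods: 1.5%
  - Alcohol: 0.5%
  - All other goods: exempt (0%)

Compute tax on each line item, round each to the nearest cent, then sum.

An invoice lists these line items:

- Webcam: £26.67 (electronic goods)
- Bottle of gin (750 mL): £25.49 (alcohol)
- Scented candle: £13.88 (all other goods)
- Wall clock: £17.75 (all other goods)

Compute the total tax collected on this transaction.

£5.95

Webcam £26.67: electronic goods → 5% + 1.5% local = 6.5% → £1.73
Bottle of gin (750 mL) £25.49: alcohol → 8% + 0.5% local = 8.5% → £2.17
Scented candle £13.88: all other goods → 6.5% + 0% local = 6.5% → £0.90
Wall clock £17.75: all other goods → 6.5% + 0% local = 6.5% → £1.15
Total tax = £1.73 + £2.17 + £0.90 + £1.15 = £5.95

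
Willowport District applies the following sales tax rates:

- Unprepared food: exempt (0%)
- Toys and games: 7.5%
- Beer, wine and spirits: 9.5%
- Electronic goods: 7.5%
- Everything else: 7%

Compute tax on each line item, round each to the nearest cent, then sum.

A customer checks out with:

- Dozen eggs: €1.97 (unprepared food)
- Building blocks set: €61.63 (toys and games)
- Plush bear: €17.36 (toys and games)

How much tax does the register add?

Dozen eggs €1.97: unprepared food → 0% → €0.00
Building blocks set €61.63: toys and games → 7.5% → €4.62
Plush bear €17.36: toys and games → 7.5% → €1.30
Total tax = €4.62 + €1.30 = €5.92

€5.92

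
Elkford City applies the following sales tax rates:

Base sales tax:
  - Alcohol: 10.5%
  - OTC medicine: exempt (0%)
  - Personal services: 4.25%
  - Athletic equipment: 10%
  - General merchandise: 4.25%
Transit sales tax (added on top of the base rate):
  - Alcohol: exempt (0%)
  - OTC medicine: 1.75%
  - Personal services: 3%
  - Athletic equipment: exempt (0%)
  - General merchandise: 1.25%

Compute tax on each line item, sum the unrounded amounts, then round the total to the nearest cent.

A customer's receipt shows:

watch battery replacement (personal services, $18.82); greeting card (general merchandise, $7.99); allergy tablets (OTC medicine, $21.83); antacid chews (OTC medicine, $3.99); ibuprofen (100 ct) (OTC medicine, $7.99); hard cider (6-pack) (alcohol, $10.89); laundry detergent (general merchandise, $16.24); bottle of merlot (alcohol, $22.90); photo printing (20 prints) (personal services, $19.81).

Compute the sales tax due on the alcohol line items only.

$3.55

Hard cider (6-pack) $10.89: alcohol → 10.5% + 0% transit = 10.5% → $1.14345
Bottle of merlot $22.90: alcohol → 10.5% + 0% transit = 10.5% → $2.4045
Tax on alcohol: unrounded sum = $3.54795 → $3.55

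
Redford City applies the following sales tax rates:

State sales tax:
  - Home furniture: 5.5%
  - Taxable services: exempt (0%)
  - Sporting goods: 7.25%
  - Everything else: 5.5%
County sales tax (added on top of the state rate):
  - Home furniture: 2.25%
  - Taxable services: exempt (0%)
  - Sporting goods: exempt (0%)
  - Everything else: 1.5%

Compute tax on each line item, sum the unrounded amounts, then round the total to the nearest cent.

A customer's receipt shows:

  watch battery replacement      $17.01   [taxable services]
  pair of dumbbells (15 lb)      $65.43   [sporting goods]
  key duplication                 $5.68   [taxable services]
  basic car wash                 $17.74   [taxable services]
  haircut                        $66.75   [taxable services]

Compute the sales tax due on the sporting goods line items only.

Pair of dumbbells (15 lb) $65.43: sporting goods → 7.25% + 0% county = 7.25% → $4.743675
Tax on sporting goods: unrounded sum = $4.743675 → $4.74

$4.74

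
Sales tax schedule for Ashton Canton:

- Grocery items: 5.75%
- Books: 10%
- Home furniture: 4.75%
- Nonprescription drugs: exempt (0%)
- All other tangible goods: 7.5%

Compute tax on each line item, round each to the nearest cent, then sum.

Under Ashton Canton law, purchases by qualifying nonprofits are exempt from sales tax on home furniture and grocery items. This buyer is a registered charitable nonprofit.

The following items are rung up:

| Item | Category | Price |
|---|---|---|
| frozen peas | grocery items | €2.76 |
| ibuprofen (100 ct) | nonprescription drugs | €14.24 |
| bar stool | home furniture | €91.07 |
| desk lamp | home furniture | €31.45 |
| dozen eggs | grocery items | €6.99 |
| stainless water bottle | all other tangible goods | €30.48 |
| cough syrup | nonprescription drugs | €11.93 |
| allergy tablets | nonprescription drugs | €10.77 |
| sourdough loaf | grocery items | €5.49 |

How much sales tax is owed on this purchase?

€2.29

Frozen peas €2.76: grocery items, buyer-exempt → 0% → €0.00
Ibuprofen (100 ct) €14.24: nonprescription drugs → 0% → €0.00
Bar stool €91.07: home furniture, buyer-exempt → 0% → €0.00
Desk lamp €31.45: home furniture, buyer-exempt → 0% → €0.00
Dozen eggs €6.99: grocery items, buyer-exempt → 0% → €0.00
Stainless water bottle €30.48: all other tangible goods → 7.5% → €2.29
Cough syrup €11.93: nonprescription drugs → 0% → €0.00
Allergy tablets €10.77: nonprescription drugs → 0% → €0.00
Sourdough loaf €5.49: grocery items, buyer-exempt → 0% → €0.00
Total tax = €2.29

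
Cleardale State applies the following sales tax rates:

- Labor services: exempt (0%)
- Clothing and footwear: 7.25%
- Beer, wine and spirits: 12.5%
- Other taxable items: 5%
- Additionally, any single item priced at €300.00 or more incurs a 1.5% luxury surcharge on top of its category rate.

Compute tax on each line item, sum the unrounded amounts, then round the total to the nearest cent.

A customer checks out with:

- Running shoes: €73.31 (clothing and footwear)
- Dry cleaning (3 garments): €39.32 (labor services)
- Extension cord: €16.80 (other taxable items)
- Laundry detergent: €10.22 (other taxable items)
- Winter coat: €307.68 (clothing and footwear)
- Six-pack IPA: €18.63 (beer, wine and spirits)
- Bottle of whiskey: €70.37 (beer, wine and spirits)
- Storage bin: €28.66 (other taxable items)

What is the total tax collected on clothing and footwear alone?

€32.24

Running shoes €73.31: clothing and footwear → 7.25% → €5.314975
Winter coat €307.68: clothing and footwear → 7.25% + 1.5% surcharge = 8.75% → €26.922
Tax on clothing and footwear: unrounded sum = €32.236975 → €32.24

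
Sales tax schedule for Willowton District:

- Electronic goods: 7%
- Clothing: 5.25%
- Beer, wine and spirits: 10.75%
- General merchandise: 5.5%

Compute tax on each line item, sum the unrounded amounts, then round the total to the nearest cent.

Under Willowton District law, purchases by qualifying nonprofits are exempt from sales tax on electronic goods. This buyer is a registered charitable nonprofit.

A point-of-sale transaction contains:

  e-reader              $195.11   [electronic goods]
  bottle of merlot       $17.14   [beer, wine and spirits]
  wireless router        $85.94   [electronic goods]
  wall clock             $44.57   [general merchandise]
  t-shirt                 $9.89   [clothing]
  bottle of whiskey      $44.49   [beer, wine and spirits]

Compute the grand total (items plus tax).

E-reader $195.11: electronic goods, buyer-exempt → 0% → $0.00
Bottle of merlot $17.14: beer, wine and spirits → 10.75% → $1.84255
Wireless router $85.94: electronic goods, buyer-exempt → 0% → $0.00
Wall clock $44.57: general merchandise → 5.5% → $2.45135
T-shirt $9.89: clothing → 5.25% → $0.519225
Bottle of whiskey $44.49: beer, wine and spirits → 10.75% → $4.782675
Subtotal = $397.14; unrounded tax = $9.5958 → $9.60; total due = $406.74

$406.74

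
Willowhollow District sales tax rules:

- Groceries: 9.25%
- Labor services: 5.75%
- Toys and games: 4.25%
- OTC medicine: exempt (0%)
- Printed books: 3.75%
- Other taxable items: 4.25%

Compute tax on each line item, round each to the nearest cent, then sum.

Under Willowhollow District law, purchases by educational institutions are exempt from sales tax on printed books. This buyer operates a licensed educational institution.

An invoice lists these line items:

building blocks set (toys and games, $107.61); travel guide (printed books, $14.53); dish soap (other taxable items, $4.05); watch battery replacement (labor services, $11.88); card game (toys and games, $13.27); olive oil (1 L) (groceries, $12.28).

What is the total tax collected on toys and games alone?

Building blocks set $107.61: toys and games → 4.25% → $4.57
Card game $13.27: toys and games → 4.25% → $0.56
Tax on toys and games = $4.57 + $0.56 = $5.13

$5.13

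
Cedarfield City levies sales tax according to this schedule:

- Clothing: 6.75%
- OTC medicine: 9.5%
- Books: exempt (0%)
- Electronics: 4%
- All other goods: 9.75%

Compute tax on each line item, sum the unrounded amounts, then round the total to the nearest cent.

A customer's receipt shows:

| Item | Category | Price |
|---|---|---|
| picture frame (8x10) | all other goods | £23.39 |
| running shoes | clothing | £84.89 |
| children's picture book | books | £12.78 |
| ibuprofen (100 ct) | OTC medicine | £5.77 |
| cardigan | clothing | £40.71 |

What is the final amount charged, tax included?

Picture frame (8x10) £23.39: all other goods → 9.75% → £2.280525
Running shoes £84.89: clothing → 6.75% → £5.730075
Children's picture book £12.78: books → 0% → £0.00
Ibuprofen (100 ct) £5.77: OTC medicine → 9.5% → £0.54815
Cardigan £40.71: clothing → 6.75% → £2.747925
Subtotal = £167.54; unrounded tax = £11.306675 → £11.31; total due = £178.85

£178.85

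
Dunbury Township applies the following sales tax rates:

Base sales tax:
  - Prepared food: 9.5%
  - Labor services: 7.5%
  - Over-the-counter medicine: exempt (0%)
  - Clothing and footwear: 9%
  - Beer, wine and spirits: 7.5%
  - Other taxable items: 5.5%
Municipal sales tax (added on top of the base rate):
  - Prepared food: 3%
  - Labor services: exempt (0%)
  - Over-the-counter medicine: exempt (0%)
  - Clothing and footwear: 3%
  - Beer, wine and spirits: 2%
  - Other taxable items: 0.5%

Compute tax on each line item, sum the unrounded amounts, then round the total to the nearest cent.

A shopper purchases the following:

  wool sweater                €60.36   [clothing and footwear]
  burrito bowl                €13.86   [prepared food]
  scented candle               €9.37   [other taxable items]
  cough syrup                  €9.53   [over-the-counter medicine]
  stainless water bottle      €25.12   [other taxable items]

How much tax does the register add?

€11.05

Wool sweater €60.36: clothing and footwear → 9% + 3% municipal = 12% → €7.2432
Burrito bowl €13.86: prepared food → 9.5% + 3% municipal = 12.5% → €1.7325
Scented candle €9.37: other taxable items → 5.5% + 0.5% municipal = 6% → €0.5622
Cough syrup €9.53: over-the-counter medicine → 0% + 0% municipal = 0% → €0.00
Stainless water bottle €25.12: other taxable items → 5.5% + 0.5% municipal = 6% → €1.5072
Unrounded tax sum = €11.0451 → €11.05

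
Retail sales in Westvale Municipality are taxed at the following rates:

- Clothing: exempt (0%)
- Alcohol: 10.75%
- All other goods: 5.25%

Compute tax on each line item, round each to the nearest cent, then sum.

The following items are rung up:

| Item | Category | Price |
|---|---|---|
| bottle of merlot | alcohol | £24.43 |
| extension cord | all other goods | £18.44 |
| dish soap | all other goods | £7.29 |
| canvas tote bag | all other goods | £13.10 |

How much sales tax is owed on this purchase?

Bottle of merlot £24.43: alcohol → 10.75% → £2.63
Extension cord £18.44: all other goods → 5.25% → £0.97
Dish soap £7.29: all other goods → 5.25% → £0.38
Canvas tote bag £13.10: all other goods → 5.25% → £0.69
Total tax = £2.63 + £0.97 + £0.38 + £0.69 = £4.67

£4.67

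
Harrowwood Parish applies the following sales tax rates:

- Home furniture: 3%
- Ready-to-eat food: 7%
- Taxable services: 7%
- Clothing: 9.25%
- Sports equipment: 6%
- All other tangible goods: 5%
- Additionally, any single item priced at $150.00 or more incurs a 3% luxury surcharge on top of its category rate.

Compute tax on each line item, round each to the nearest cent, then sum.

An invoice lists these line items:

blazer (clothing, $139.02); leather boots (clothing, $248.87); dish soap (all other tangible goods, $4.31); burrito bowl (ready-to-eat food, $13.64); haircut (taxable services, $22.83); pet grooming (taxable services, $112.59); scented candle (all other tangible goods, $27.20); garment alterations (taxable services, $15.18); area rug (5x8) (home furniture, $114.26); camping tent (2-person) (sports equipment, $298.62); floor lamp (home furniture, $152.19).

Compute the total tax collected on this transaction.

$95.86

Blazer $139.02: clothing → 9.25% → $12.86
Leather boots $248.87: clothing → 9.25% + 3% surcharge = 12.25% → $30.49
Dish soap $4.31: all other tangible goods → 5% → $0.22
Burrito bowl $13.64: ready-to-eat food → 7% → $0.95
Haircut $22.83: taxable services → 7% → $1.60
Pet grooming $112.59: taxable services → 7% → $7.88
Scented candle $27.20: all other tangible goods → 5% → $1.36
Garment alterations $15.18: taxable services → 7% → $1.06
Area rug (5x8) $114.26: home furniture → 3% → $3.43
Camping tent (2-person) $298.62: sports equipment → 6% + 3% surcharge = 9% → $26.88
Floor lamp $152.19: home furniture → 3% + 3% surcharge = 6% → $9.13
Total tax = $12.86 + $30.49 + $0.22 + $0.95 + $1.60 + $7.88 + $1.36 + $1.06 + $3.43 + $26.88 + $9.13 = $95.86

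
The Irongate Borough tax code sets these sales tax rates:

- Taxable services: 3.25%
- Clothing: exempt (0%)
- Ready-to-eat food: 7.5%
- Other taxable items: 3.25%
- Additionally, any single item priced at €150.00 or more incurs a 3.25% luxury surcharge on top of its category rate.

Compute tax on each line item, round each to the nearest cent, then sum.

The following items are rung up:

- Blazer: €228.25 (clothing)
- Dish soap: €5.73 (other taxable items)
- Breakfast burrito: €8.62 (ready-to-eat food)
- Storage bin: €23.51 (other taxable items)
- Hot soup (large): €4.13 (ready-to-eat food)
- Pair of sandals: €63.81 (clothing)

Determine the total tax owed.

Blazer €228.25: clothing → 0% + 3.25% surcharge = 3.25% → €7.42
Dish soap €5.73: other taxable items → 3.25% → €0.19
Breakfast burrito €8.62: ready-to-eat food → 7.5% → €0.65
Storage bin €23.51: other taxable items → 3.25% → €0.76
Hot soup (large) €4.13: ready-to-eat food → 7.5% → €0.31
Pair of sandals €63.81: clothing → 0% → €0.00
Total tax = €7.42 + €0.19 + €0.65 + €0.76 + €0.31 = €9.33

€9.33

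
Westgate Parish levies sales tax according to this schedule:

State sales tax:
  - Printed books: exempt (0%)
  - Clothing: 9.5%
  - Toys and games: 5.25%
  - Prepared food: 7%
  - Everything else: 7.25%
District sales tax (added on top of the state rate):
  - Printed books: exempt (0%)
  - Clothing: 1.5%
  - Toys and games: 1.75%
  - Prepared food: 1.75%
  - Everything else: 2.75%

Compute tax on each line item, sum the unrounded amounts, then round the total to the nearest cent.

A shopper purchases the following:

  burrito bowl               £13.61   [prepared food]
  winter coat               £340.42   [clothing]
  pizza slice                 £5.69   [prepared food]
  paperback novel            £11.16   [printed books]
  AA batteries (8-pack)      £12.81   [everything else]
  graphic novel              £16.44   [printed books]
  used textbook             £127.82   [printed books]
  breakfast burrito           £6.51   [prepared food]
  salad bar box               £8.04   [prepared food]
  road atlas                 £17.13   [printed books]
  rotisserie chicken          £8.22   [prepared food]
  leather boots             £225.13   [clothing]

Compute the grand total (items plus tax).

£860.15

Burrito bowl £13.61: prepared food → 7% + 1.75% district = 8.75% → £1.190875
Winter coat £340.42: clothing → 9.5% + 1.5% district = 11% → £37.4462
Pizza slice £5.69: prepared food → 7% + 1.75% district = 8.75% → £0.497875
Paperback novel £11.16: printed books → 0% + 0% district = 0% → £0.00
AA batteries (8-pack) £12.81: everything else → 7.25% + 2.75% district = 10% → £1.281
Graphic novel £16.44: printed books → 0% + 0% district = 0% → £0.00
Used textbook £127.82: printed books → 0% + 0% district = 0% → £0.00
Breakfast burrito £6.51: prepared food → 7% + 1.75% district = 8.75% → £0.569625
Salad bar box £8.04: prepared food → 7% + 1.75% district = 8.75% → £0.7035
Road atlas £17.13: printed books → 0% + 0% district = 0% → £0.00
Rotisserie chicken £8.22: prepared food → 7% + 1.75% district = 8.75% → £0.71925
Leather boots £225.13: clothing → 9.5% + 1.5% district = 11% → £24.7643
Subtotal = £792.98; unrounded tax = £67.172625 → £67.17; total due = £860.15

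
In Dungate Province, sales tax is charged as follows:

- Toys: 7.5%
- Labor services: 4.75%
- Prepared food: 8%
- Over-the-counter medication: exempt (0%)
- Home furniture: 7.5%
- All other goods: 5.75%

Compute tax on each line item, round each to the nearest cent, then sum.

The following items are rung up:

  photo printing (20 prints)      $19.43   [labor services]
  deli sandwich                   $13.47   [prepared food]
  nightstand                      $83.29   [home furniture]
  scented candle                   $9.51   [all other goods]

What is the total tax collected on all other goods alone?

$0.55

Scented candle $9.51: all other goods → 5.75% → $0.55
Tax on all other goods = $0.55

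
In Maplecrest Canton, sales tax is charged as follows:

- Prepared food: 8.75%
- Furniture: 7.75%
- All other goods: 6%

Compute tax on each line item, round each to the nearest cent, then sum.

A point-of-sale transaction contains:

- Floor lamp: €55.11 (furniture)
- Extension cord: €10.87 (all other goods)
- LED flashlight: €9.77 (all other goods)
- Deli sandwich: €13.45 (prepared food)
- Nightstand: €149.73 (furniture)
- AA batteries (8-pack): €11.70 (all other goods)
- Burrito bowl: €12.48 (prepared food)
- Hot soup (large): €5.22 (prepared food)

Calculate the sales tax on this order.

Floor lamp €55.11: furniture → 7.75% → €4.27
Extension cord €10.87: all other goods → 6% → €0.65
LED flashlight €9.77: all other goods → 6% → €0.59
Deli sandwich €13.45: prepared food → 8.75% → €1.18
Nightstand €149.73: furniture → 7.75% → €11.60
AA batteries (8-pack) €11.70: all other goods → 6% → €0.70
Burrito bowl €12.48: prepared food → 8.75% → €1.09
Hot soup (large) €5.22: prepared food → 8.75% → €0.46
Total tax = €4.27 + €0.65 + €0.59 + €1.18 + €11.60 + €0.70 + €1.09 + €0.46 = €20.54

€20.54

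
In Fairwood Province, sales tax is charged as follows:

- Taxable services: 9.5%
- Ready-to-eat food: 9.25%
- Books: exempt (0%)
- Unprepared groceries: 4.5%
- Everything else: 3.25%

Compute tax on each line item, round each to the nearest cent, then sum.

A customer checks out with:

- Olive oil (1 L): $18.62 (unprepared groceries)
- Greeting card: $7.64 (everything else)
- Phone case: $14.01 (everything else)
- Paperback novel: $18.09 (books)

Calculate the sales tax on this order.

$1.55

Olive oil (1 L) $18.62: unprepared groceries → 4.5% → $0.84
Greeting card $7.64: everything else → 3.25% → $0.25
Phone case $14.01: everything else → 3.25% → $0.46
Paperback novel $18.09: books → 0% → $0.00
Total tax = $0.84 + $0.25 + $0.46 = $1.55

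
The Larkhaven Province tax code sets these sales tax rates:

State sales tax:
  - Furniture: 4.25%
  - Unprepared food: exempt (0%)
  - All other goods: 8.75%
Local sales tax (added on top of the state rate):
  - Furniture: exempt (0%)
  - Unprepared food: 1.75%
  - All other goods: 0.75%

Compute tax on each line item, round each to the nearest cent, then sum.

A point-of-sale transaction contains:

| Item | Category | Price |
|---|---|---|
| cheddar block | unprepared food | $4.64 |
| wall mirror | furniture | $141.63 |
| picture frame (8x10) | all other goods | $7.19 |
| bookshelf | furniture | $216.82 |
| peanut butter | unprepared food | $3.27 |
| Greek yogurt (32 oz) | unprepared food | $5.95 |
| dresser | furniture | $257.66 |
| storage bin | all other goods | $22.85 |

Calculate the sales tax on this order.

Cheddar block $4.64: unprepared food → 0% + 1.75% local = 1.75% → $0.08
Wall mirror $141.63: furniture → 4.25% + 0% local = 4.25% → $6.02
Picture frame (8x10) $7.19: all other goods → 8.75% + 0.75% local = 9.5% → $0.68
Bookshelf $216.82: furniture → 4.25% + 0% local = 4.25% → $9.21
Peanut butter $3.27: unprepared food → 0% + 1.75% local = 1.75% → $0.06
Greek yogurt (32 oz) $5.95: unprepared food → 0% + 1.75% local = 1.75% → $0.10
Dresser $257.66: furniture → 4.25% + 0% local = 4.25% → $10.95
Storage bin $22.85: all other goods → 8.75% + 0.75% local = 9.5% → $2.17
Total tax = $0.08 + $6.02 + $0.68 + $9.21 + $0.06 + $0.10 + $10.95 + $2.17 = $29.27

$29.27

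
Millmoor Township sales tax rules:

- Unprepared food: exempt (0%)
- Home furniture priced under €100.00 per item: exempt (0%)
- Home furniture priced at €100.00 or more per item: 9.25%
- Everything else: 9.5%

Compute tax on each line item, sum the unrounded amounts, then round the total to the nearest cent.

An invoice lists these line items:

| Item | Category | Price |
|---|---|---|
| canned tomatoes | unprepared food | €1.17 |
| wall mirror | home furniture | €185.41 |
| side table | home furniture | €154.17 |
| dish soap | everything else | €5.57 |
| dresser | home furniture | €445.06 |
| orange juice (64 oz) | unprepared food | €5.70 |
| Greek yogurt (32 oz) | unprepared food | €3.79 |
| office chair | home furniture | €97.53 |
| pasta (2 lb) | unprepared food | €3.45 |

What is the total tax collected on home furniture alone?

Wall mirror €185.41: home furniture, €100.00 or more → 9.25% → €17.150425
Side table €154.17: home furniture, €100.00 or more → 9.25% → €14.260725
Dresser €445.06: home furniture, €100.00 or more → 9.25% → €41.16805
Office chair €97.53: home furniture, under €100.00 → 0% → €0.00
Tax on home furniture: unrounded sum = €72.5792 → €72.58

€72.58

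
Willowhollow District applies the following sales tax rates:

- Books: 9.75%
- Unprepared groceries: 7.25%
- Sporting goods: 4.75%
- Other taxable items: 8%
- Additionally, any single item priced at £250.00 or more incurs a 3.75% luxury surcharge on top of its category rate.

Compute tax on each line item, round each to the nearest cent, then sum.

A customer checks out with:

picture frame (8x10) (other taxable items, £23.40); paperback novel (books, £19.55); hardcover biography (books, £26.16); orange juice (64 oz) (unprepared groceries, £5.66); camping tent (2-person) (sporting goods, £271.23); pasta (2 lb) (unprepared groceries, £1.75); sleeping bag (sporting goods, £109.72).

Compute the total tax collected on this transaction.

£35.13

Picture frame (8x10) £23.40: other taxable items → 8% → £1.87
Paperback novel £19.55: books → 9.75% → £1.91
Hardcover biography £26.16: books → 9.75% → £2.55
Orange juice (64 oz) £5.66: unprepared groceries → 7.25% → £0.41
Camping tent (2-person) £271.23: sporting goods → 4.75% + 3.75% surcharge = 8.5% → £23.05
Pasta (2 lb) £1.75: unprepared groceries → 7.25% → £0.13
Sleeping bag £109.72: sporting goods → 4.75% → £5.21
Total tax = £1.87 + £1.91 + £2.55 + £0.41 + £23.05 + £0.13 + £5.21 = £35.13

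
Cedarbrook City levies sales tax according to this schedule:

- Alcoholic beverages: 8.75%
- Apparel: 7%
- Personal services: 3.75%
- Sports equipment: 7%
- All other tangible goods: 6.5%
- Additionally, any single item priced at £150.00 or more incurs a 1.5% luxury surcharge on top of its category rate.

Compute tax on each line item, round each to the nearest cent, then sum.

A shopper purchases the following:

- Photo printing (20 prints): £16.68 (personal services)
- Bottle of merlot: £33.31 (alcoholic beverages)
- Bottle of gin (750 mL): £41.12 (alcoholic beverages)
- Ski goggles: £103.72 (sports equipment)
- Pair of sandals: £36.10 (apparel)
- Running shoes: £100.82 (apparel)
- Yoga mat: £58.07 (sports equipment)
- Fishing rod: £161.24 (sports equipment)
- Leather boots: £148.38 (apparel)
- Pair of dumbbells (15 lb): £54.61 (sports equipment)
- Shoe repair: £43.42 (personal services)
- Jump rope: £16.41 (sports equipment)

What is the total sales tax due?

Photo printing (20 prints) £16.68: personal services → 3.75% → £0.63
Bottle of merlot £33.31: alcoholic beverages → 8.75% → £2.91
Bottle of gin (750 mL) £41.12: alcoholic beverages → 8.75% → £3.60
Ski goggles £103.72: sports equipment → 7% → £7.26
Pair of sandals £36.10: apparel → 7% → £2.53
Running shoes £100.82: apparel → 7% → £7.06
Yoga mat £58.07: sports equipment → 7% → £4.06
Fishing rod £161.24: sports equipment → 7% + 1.5% surcharge = 8.5% → £13.71
Leather boots £148.38: apparel → 7% → £10.39
Pair of dumbbells (15 lb) £54.61: sports equipment → 7% → £3.82
Shoe repair £43.42: personal services → 3.75% → £1.63
Jump rope £16.41: sports equipment → 7% → £1.15
Total tax = £0.63 + £2.91 + £3.60 + £7.26 + £2.53 + £7.06 + £4.06 + £13.71 + £10.39 + £3.82 + £1.63 + £1.15 = £58.75

£58.75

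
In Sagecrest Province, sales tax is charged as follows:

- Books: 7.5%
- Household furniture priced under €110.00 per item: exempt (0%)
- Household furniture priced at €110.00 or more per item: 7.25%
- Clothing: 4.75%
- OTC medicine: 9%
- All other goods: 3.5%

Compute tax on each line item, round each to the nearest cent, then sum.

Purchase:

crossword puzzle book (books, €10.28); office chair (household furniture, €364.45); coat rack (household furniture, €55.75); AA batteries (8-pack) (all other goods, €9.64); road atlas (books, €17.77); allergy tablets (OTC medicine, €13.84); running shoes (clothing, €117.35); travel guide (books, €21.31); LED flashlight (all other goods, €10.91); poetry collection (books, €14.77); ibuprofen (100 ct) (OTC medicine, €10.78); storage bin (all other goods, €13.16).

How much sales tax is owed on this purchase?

Crossword puzzle book €10.28: books → 7.5% → €0.77
Office chair €364.45: household furniture, €110.00 or more → 7.25% → €26.42
Coat rack €55.75: household furniture, under €110.00 → 0% → €0.00
AA batteries (8-pack) €9.64: all other goods → 3.5% → €0.34
Road atlas €17.77: books → 7.5% → €1.33
Allergy tablets €13.84: OTC medicine → 9% → €1.25
Running shoes €117.35: clothing → 4.75% → €5.57
Travel guide €21.31: books → 7.5% → €1.60
LED flashlight €10.91: all other goods → 3.5% → €0.38
Poetry collection €14.77: books → 7.5% → €1.11
Ibuprofen (100 ct) €10.78: OTC medicine → 9% → €0.97
Storage bin €13.16: all other goods → 3.5% → €0.46
Total tax = €0.77 + €26.42 + €0.34 + €1.33 + €1.25 + €5.57 + €1.60 + €0.38 + €1.11 + €0.97 + €0.46 = €40.20

€40.20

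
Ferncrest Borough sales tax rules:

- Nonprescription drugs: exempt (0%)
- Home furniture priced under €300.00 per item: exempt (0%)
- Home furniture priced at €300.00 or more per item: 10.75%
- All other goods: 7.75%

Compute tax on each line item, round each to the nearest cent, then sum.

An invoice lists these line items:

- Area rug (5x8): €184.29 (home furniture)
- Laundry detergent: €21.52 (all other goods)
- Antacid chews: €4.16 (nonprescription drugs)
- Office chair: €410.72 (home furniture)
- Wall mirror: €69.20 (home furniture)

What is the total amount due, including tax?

Area rug (5x8) €184.29: home furniture, under €300.00 → 0% → €0.00
Laundry detergent €21.52: all other goods → 7.75% → €1.67
Antacid chews €4.16: nonprescription drugs → 0% → €0.00
Office chair €410.72: home furniture, €300.00 or more → 10.75% → €44.15
Wall mirror €69.20: home furniture, under €300.00 → 0% → €0.00
Subtotal = €689.89; tax = €45.82; total due = €735.71

€735.71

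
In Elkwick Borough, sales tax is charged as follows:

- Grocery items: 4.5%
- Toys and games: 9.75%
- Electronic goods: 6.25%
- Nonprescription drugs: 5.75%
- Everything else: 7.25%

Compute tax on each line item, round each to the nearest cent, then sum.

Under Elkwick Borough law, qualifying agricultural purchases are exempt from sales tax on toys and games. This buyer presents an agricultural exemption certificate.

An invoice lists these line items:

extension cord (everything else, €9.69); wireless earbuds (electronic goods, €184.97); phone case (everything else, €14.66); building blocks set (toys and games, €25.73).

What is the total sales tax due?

Extension cord €9.69: everything else → 7.25% → €0.70
Wireless earbuds €184.97: electronic goods → 6.25% → €11.56
Phone case €14.66: everything else → 7.25% → €1.06
Building blocks set €25.73: toys and games, buyer-exempt → 0% → €0.00
Total tax = €0.70 + €11.56 + €1.06 = €13.32

€13.32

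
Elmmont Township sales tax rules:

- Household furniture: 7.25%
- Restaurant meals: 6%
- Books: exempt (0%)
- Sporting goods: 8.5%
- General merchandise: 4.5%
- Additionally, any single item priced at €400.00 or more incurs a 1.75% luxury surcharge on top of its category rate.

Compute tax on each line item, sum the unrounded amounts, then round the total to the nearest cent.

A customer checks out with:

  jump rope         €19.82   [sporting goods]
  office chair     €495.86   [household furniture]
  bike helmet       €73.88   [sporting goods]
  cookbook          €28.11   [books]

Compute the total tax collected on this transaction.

Jump rope €19.82: sporting goods → 8.5% → €1.6847
Office chair €495.86: household furniture → 7.25% + 1.75% surcharge = 9% → €44.6274
Bike helmet €73.88: sporting goods → 8.5% → €6.2798
Cookbook €28.11: books → 0% → €0.00
Unrounded tax sum = €52.5919 → €52.59

€52.59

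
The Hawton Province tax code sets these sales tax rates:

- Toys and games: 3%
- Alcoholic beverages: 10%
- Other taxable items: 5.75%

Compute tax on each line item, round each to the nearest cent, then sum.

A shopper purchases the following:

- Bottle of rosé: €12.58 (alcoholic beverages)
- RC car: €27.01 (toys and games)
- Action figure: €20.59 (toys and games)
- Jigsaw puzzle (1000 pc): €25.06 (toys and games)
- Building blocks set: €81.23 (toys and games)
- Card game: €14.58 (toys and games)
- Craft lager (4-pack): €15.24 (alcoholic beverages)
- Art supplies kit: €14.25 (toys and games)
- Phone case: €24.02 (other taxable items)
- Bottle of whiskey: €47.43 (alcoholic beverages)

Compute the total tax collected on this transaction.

€14.39

Bottle of rosé €12.58: alcoholic beverages → 10% → €1.26
RC car €27.01: toys and games → 3% → €0.81
Action figure €20.59: toys and games → 3% → €0.62
Jigsaw puzzle (1000 pc) €25.06: toys and games → 3% → €0.75
Building blocks set €81.23: toys and games → 3% → €2.44
Card game €14.58: toys and games → 3% → €0.44
Craft lager (4-pack) €15.24: alcoholic beverages → 10% → €1.52
Art supplies kit €14.25: toys and games → 3% → €0.43
Phone case €24.02: other taxable items → 5.75% → €1.38
Bottle of whiskey €47.43: alcoholic beverages → 10% → €4.74
Total tax = €1.26 + €0.81 + €0.62 + €0.75 + €2.44 + €0.44 + €1.52 + €0.43 + €1.38 + €4.74 = €14.39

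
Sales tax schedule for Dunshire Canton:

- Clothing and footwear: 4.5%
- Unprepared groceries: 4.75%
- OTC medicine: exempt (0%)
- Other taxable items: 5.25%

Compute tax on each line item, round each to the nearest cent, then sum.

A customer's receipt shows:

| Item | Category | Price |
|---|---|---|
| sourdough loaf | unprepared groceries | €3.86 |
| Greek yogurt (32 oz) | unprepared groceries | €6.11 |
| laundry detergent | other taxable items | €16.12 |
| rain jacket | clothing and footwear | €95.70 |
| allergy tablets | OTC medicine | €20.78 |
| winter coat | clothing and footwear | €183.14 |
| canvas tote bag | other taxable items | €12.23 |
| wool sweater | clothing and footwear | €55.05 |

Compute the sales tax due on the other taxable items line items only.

Laundry detergent €16.12: other taxable items → 5.25% → €0.85
Canvas tote bag €12.23: other taxable items → 5.25% → €0.64
Tax on other taxable items = €0.85 + €0.64 = €1.49

€1.49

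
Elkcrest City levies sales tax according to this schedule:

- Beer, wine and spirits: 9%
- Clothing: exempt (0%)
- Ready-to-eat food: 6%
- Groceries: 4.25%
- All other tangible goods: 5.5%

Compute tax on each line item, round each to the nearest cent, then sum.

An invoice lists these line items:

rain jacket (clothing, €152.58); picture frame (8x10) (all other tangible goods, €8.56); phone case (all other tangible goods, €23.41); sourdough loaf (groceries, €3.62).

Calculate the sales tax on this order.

€1.91

Rain jacket €152.58: clothing → 0% → €0.00
Picture frame (8x10) €8.56: all other tangible goods → 5.5% → €0.47
Phone case €23.41: all other tangible goods → 5.5% → €1.29
Sourdough loaf €3.62: groceries → 4.25% → €0.15
Total tax = €0.47 + €1.29 + €0.15 = €1.91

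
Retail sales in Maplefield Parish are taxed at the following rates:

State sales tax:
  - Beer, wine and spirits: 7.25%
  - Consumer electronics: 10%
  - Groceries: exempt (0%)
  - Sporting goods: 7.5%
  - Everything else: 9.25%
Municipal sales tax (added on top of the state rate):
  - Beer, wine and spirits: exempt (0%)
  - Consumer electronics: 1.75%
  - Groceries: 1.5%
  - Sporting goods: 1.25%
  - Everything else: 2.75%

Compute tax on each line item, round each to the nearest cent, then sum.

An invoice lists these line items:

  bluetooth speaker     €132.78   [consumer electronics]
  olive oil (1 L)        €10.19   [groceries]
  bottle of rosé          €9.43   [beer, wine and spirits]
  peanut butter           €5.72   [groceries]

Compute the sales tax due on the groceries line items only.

Olive oil (1 L) €10.19: groceries → 0% + 1.5% municipal = 1.5% → €0.15
Peanut butter €5.72: groceries → 0% + 1.5% municipal = 1.5% → €0.09
Tax on groceries = €0.15 + €0.09 = €0.24

€0.24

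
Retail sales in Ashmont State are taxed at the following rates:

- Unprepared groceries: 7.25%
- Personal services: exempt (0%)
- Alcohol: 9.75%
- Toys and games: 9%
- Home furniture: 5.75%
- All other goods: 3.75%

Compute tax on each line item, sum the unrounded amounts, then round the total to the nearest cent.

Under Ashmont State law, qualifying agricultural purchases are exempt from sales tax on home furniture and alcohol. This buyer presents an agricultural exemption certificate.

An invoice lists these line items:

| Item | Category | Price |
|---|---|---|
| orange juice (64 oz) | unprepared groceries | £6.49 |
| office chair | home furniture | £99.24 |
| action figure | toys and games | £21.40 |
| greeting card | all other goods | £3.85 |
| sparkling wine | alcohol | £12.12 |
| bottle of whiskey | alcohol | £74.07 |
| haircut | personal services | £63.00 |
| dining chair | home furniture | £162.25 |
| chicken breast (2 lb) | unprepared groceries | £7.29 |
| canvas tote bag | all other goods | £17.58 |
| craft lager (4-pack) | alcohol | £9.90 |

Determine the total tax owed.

£3.73

Orange juice (64 oz) £6.49: unprepared groceries → 7.25% → £0.470525
Office chair £99.24: home furniture, buyer-exempt → 0% → £0.00
Action figure £21.40: toys and games → 9% → £1.926
Greeting card £3.85: all other goods → 3.75% → £0.144375
Sparkling wine £12.12: alcohol, buyer-exempt → 0% → £0.00
Bottle of whiskey £74.07: alcohol, buyer-exempt → 0% → £0.00
Haircut £63.00: personal services → 0% → £0.00
Dining chair £162.25: home furniture, buyer-exempt → 0% → £0.00
Chicken breast (2 lb) £7.29: unprepared groceries → 7.25% → £0.528525
Canvas tote bag £17.58: all other goods → 3.75% → £0.65925
Craft lager (4-pack) £9.90: alcohol, buyer-exempt → 0% → £0.00
Unrounded tax sum = £3.728675 → £3.73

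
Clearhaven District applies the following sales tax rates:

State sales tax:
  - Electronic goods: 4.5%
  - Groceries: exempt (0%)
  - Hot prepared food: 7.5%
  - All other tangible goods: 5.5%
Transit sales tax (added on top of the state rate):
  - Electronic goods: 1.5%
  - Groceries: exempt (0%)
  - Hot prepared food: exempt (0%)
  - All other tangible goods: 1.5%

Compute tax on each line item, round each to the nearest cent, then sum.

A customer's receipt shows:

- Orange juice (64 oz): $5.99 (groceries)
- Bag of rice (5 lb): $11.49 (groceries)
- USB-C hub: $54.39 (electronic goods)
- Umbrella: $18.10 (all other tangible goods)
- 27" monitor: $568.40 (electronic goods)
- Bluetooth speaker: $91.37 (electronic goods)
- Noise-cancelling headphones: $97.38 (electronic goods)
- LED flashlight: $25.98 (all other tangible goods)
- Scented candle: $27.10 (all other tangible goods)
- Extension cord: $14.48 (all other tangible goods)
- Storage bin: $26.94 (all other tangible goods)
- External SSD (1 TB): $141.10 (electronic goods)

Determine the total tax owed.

Orange juice (64 oz) $5.99: groceries → 0% + 0% transit = 0% → $0.00
Bag of rice (5 lb) $11.49: groceries → 0% + 0% transit = 0% → $0.00
USB-C hub $54.39: electronic goods → 4.5% + 1.5% transit = 6% → $3.26
Umbrella $18.10: all other tangible goods → 5.5% + 1.5% transit = 7% → $1.27
27" monitor $568.40: electronic goods → 4.5% + 1.5% transit = 6% → $34.10
Bluetooth speaker $91.37: electronic goods → 4.5% + 1.5% transit = 6% → $5.48
Noise-cancelling headphones $97.38: electronic goods → 4.5% + 1.5% transit = 6% → $5.84
LED flashlight $25.98: all other tangible goods → 5.5% + 1.5% transit = 7% → $1.82
Scented candle $27.10: all other tangible goods → 5.5% + 1.5% transit = 7% → $1.90
Extension cord $14.48: all other tangible goods → 5.5% + 1.5% transit = 7% → $1.01
Storage bin $26.94: all other tangible goods → 5.5% + 1.5% transit = 7% → $1.89
External SSD (1 TB) $141.10: electronic goods → 4.5% + 1.5% transit = 6% → $8.47
Total tax = $3.26 + $1.27 + $34.10 + $5.48 + $5.84 + $1.82 + $1.90 + $1.01 + $1.89 + $8.47 = $65.04

$65.04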